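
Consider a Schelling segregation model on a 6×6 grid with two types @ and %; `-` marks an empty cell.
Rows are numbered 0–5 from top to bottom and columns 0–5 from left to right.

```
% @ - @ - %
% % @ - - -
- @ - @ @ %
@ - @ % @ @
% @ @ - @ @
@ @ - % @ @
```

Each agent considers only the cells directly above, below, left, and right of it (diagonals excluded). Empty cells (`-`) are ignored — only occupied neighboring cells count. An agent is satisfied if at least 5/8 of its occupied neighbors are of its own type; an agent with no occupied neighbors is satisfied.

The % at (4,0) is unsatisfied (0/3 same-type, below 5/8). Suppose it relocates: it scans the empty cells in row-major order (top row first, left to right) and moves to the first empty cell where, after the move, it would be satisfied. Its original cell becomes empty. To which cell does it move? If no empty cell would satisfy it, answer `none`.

Vacating (4,0). Empty cells in order:
  (0,2): 0/3 same-type → still unsatisfied.
  (0,4): 1/2 same-type → still unsatisfied.
  (1,3): 0/3 same-type → still unsatisfied.
  (1,4): 0/1 same-type → still unsatisfied.
  (1,5): 2/2 same-type → satisfied — stop here.

(1,5)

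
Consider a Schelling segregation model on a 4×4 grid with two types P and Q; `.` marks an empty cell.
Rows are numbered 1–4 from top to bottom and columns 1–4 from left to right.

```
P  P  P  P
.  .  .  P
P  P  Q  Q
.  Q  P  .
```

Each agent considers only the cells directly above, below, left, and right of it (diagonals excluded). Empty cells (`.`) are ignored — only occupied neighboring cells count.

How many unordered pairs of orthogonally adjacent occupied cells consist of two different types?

Scan each occupied cell's neighbors to the right and below so each pair is counted once.
Row 1: P(1,1)–P(1,2)= P(1,2)–P(1,3)= P(1,3)–P(1,4)= P(1,4)–P(2,4)=  → 0/4 unlike.
Row 2: P(2,4)–Q(3,4)≠  → 1/1 unlike.
Row 3: P(3,1)–P(3,2)= P(3,2)–Q(3,3)≠ P(3,2)–Q(4,2)≠ Q(3,3)–Q(3,4)= Q(3,3)–P(4,3)≠  → 3/5 unlike.
Row 4: Q(4,2)–P(4,3)≠  → 1/1 unlike.
Total adjacent occupied pairs: 11; unlike-type pairs: 5.

5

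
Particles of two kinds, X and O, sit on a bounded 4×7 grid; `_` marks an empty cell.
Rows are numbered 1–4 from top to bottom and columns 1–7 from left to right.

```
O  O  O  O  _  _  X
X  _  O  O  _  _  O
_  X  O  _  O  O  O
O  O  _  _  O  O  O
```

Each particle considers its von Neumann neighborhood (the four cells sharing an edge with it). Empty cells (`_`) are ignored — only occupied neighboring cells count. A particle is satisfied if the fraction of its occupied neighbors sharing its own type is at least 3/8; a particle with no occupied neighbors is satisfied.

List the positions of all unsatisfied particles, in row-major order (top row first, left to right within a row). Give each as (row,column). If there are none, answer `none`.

Row 1: (1,1)O 1/2 ✓ · (1,2)O 2/2 ✓ · (1,3)O 3/3 ✓ · (1,4)O 2/2 ✓ · (1,7)X 0/1 ✗
Row 2: (2,1)X 0/1 ✗ · (2,3)O 3/3 ✓ · (2,4)O 2/2 ✓ · (2,7)O 1/2 ✓
Row 3: (3,2)X 0/2 ✗ · (3,3)O 1/2 ✓ · (3,5)O 2/2 ✓ · (3,6)O 3/3 ✓ · (3,7)O 3/3 ✓
Row 4: (4,1)O 1/1 ✓ · (4,2)O 1/2 ✓ · (4,5)O 2/2 ✓ · (4,6)O 3/3 ✓ · (4,7)O 2/2 ✓

(1,7), (2,1), (3,2)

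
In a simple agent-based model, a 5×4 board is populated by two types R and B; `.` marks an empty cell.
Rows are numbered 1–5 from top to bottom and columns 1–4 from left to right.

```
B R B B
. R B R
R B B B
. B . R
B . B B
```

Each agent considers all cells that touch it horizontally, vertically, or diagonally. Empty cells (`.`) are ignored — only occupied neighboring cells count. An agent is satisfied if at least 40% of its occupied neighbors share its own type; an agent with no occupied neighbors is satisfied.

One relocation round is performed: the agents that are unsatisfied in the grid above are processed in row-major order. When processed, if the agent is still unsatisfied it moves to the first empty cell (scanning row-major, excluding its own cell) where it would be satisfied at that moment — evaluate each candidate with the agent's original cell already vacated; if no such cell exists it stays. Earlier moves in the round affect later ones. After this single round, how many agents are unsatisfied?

Initially unsatisfied (in order): (1,1), (1,2), (2,2), (2,4), (3,1), (4,4).
  (1,1) → (4,1).
  (1,2) → (1,1).
  (2,2) → (2,1).
  (2,4) → (1,2).
  (3,1) → (2,2).
  (4,4) → (3,1).
Resulting grid:
R R B B
R R B .
R B B B
B B . .
B . B B
All satisfied now.

0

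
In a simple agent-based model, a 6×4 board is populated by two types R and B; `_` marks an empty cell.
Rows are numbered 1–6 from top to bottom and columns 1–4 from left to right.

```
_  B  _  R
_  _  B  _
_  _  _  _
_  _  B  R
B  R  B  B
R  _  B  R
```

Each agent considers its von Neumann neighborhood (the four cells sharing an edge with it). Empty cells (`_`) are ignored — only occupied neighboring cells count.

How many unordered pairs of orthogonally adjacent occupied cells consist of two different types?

Scan each occupied cell's neighbors to the right and below so each pair is counted once.
Row 4: B(4,3)–R(4,4)≠ B(4,3)–B(5,3)= R(4,4)–B(5,4)≠  → 2/3 unlike.
Row 5: B(5,1)–R(5,2)≠ B(5,1)–R(6,1)≠ R(5,2)–B(5,3)≠ B(5,3)–B(5,4)= B(5,3)–B(6,3)= B(5,4)–R(6,4)≠  → 4/6 unlike.
Row 6: B(6,3)–R(6,4)≠  → 1/1 unlike.
Total adjacent occupied pairs: 10; unlike-type pairs: 7.

7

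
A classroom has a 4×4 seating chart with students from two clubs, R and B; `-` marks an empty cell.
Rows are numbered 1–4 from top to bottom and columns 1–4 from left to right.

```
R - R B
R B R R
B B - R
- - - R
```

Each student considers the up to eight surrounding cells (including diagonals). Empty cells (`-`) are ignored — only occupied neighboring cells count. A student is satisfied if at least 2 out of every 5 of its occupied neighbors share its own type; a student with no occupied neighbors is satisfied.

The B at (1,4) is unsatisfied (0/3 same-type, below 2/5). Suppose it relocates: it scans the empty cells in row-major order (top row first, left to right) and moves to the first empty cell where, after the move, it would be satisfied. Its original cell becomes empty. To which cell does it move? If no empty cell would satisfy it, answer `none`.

(4,1)

Vacating (1,4). Empty cells in order:
  (1,2): 1/5 same-type → still unsatisfied.
  (3,3): 2/6 same-type → still unsatisfied.
  (4,1): 2/2 same-type → satisfied — stop here.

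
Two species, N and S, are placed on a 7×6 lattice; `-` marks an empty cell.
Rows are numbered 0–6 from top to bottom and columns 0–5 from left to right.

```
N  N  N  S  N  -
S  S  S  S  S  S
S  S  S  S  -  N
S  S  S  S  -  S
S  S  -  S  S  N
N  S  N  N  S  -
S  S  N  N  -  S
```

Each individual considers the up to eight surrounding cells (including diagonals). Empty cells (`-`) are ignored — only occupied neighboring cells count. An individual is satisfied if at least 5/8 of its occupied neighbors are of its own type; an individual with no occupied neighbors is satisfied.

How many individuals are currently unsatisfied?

Row 0: (0,0)N 1/3 ✗ · (0,1)N 2/5 ✗ · (0,2)N 1/5 ✗ · (0,3)S 3/5 ✗ · (0,4)N 0/4 ✗
Row 1: (1,0)S 3/5 ✗ · (1,1)S 5/8 ✓ · (1,2)S 6/8 ✓ · (1,3)S 5/7 ✓ · (1,4)S 4/6 ✓ · (1,5)S 1/3 ✗
Row 2: (2,0)S 5/5 ✓ · (2,1)S 8/8 ✓ · (2,2)S 8/8 ✓ · (2,3)S 6/6 ✓ · (2,5)N 0/3 ✗
Row 3: (3,0)S 5/5 ✓ · (3,1)S 7/7 ✓ · (3,2)S 7/7 ✓ · (3,3)S 5/5 ✓ · (3,5)S 1/3 ✗
Row 4: (4,0)S 4/5 ✓ · (4,1)S 5/7 ✓ · (4,3)S 4/6 ✓ · (4,4)S 4/6 ✓ · (4,5)N 0/3 ✗
Row 5: (5,0)N 0/5 ✗ · (5,1)S 4/7 ✗ · (5,2)N 3/7 ✗ · (5,3)N 3/6 ✗ · (5,4)S 3/6 ✗
Row 6: (6,0)S 2/3 ✓ · (6,1)S 2/5 ✗ · (6,2)N 3/5 ✗ · (6,3)N 3/4 ✓ · (6,5)S 1/1 ✓
Unsatisfied: (0,0), (0,1), (0,2), (0,3), (0,4), (1,0), (1,5), (2,5), (3,5), (4,5), (5,0), (5,1), (5,2), (5,3), (5,4), (6,1), (6,2) — 17 in total.

17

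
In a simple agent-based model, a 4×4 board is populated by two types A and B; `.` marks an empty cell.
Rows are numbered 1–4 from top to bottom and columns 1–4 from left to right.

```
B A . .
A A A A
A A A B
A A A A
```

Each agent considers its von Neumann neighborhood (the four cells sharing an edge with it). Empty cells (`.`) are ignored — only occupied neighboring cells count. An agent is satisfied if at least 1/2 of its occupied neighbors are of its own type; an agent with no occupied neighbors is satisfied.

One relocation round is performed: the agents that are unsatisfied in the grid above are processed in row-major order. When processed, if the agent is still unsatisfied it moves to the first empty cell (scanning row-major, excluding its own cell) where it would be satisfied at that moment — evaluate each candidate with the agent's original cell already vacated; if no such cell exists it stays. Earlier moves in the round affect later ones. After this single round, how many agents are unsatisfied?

Initially unsatisfied (in order): (1,1), (3,4).
  (1,1): no empty cell satisfies it; stays.
  (3,4): no empty cell satisfies it; stays.
Resulting grid:
B A . .
A A A A
A A A B
A A A A
Unsatisfied now: (1,1), (3,4).

2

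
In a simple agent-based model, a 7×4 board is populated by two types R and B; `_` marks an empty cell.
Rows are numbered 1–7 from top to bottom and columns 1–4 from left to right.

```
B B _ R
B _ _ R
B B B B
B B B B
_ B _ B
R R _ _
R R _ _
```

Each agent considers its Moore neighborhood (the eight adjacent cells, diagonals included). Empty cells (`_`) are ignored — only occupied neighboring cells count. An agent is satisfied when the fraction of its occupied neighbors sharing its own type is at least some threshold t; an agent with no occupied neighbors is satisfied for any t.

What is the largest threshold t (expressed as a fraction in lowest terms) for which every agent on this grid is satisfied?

Row 1: (1,1)B 2/2 · (1,2)B 2/2 · (1,4)R 1/1
Row 2: (2,1)B 4/4 · (2,4)R 1/3
Row 3: (3,1)B 4/4 · (3,2)B 6/6 · (3,3)B 5/6 · (3,4)B 3/4
Row 4: (4,1)B 4/4 · (4,2)B 6/6 · (4,3)B 7/7 · (4,4)B 4/4
Row 5: (5,2)B 3/5 · (5,4)B 2/2
Row 6: (6,1)R 3/4 · (6,2)R 3/4
Row 7: (7,1)R 3/3 · (7,2)R 3/3
The smallest same-type fraction is 1/3 at (2,4), which reduces to 1/3. Any threshold above that leaves this agent unsatisfied.

1/3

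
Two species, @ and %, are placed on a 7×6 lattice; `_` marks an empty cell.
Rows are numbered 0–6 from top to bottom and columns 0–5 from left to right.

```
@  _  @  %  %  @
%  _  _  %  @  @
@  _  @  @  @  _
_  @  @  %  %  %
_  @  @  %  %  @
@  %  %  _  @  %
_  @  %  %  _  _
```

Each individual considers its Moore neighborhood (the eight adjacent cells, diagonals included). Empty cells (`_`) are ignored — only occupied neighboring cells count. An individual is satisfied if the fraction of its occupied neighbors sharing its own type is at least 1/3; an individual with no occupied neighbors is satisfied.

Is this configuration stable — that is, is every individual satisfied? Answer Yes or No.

No

Row 0: (0,0)@ 0/1 not · (0,2)@ 0/2 not · (0,3)% 2/4 satisfied · (0,4)% 2/5 satisfied · (0,5)@ 2/3 satisfied
Row 1: (1,0)% 0/2 not · (1,3)% 2/7 not · (1,4)@ 4/7 satisfied · (1,5)@ 3/4 satisfied
Row 2: (2,0)@ 1/2 satisfied · (2,2)@ 3/5 satisfied · (2,3)@ 4/7 satisfied · (2,4)@ 3/7 satisfied
Row 3: (3,1)@ 5/5 satisfied · (3,2)@ 5/7 satisfied · (3,3)% 3/8 satisfied · (3,4)% 4/7 satisfied · (3,5)% 2/4 satisfied
Row 4: (4,1)@ 4/6 satisfied · (4,2)@ 3/7 satisfied · (4,3)% 4/7 satisfied · (4,4)% 5/7 satisfied · (4,5)@ 1/5 not
Row 5: (5,0)@ 2/3 satisfied · (5,1)% 2/6 satisfied · (5,2)% 4/7 satisfied · (5,4)@ 1/5 not · (5,5)% 1/3 satisfied
Row 6: (6,1)@ 1/4 not · (6,2)% 3/4 satisfied · (6,3)% 2/3 satisfied
For instance (0,0) has only 0/1 same-type neighbors, below 1/3.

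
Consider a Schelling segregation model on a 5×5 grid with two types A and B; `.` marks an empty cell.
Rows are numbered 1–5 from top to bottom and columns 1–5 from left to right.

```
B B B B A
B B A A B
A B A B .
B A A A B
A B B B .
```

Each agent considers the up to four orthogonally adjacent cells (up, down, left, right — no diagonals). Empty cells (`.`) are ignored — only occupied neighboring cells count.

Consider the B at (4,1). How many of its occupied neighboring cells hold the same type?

0

Occupied neighbors of (4,1): (3,1)=A, (5,1)=A, (4,2)=A.
Same type (B): 0 of 3.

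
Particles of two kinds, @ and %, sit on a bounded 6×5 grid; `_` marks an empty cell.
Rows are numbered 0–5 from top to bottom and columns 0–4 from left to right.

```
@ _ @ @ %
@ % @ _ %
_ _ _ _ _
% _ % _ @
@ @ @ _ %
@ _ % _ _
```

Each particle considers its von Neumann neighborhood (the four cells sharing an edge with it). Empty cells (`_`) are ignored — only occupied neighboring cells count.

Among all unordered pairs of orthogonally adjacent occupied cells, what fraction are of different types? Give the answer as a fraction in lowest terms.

1/2

Scan each occupied cell's neighbors to the right and below so each pair is counted once.
From row 0: 1 unlike of 5 pairs (running 1/5).
From row 1: 2 unlike of 2 pairs (running 3/7).
From row 3: 3 unlike of 3 pairs (running 6/10).
From row 4: 1 unlike of 4 pairs (running 7/14).
Total adjacent occupied pairs: 14; unlike-type pairs: 7.
7/14 reduces to 1/2.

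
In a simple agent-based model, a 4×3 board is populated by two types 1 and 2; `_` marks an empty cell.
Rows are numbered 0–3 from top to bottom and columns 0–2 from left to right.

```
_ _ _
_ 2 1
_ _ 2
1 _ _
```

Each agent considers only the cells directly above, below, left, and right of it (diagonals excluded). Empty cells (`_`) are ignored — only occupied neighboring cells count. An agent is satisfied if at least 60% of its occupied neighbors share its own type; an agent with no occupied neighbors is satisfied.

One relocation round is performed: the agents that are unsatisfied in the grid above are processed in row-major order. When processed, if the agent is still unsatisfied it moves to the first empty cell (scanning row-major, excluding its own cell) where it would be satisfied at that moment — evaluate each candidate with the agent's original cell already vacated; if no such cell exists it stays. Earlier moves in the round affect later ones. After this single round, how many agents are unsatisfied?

0

Initially unsatisfied (in order): (1,1), (1,2), (2,2).
  (1,1) → (0,0).
  (1,2) → (0,2).
  (2,2): now satisfied by earlier moves; stays.
Resulting grid:
2 _ 1
_ _ _
_ _ 2
1 _ _
All satisfied now.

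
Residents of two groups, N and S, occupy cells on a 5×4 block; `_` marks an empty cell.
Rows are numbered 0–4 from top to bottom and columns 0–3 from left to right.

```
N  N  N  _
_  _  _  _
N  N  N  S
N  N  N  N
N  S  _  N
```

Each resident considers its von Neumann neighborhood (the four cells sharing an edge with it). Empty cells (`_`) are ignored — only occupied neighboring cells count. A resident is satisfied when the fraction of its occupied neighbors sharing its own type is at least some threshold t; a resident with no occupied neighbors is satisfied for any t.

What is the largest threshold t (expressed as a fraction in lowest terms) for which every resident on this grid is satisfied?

0/1

(0,0)N 1/1
(0,1)N 2/2
(0,2)N 1/1
(2,0)N 2/2
(2,1)N 3/3
(2,2)N 2/3
(2,3)S 0/2
(3,0)N 3/3
(3,1)N 3/4
(3,2)N 3/3
(3,3)N 2/3
(4,0)N 1/2
(4,1)S 0/2
(4,3)N 1/1
The smallest same-type fraction is 0/2 at (2,3), which reduces to 0/1. Any threshold above that leaves this resident unsatisfied.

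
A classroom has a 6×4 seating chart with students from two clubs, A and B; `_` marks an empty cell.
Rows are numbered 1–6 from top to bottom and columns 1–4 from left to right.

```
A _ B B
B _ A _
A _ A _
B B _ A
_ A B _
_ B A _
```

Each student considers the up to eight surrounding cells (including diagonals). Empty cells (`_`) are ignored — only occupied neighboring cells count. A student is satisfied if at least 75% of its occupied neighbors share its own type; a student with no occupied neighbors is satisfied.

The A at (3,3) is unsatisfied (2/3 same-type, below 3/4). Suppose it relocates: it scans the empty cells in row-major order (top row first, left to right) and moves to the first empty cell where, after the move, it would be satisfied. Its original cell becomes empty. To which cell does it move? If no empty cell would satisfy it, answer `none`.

Vacating (3,3). Empty cells in order:
  (1,2): 2/4 same-type → still unsatisfied.
  (2,2): 3/5 same-type → still unsatisfied.
  (2,4): 1/3 same-type → still unsatisfied.
  (3,2): 2/5 same-type → still unsatisfied.
  (3,4): 2/2 same-type → satisfied — stop here.

(3,4)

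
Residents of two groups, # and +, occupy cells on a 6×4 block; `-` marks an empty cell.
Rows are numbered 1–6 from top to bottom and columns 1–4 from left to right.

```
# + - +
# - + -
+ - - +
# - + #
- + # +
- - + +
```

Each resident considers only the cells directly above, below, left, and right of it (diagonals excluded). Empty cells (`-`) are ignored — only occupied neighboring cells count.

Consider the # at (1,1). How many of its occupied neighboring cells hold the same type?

Occupied neighbors of (1,1): (2,1)=#, (1,2)=+.
Same type (#): 1 of 2.

1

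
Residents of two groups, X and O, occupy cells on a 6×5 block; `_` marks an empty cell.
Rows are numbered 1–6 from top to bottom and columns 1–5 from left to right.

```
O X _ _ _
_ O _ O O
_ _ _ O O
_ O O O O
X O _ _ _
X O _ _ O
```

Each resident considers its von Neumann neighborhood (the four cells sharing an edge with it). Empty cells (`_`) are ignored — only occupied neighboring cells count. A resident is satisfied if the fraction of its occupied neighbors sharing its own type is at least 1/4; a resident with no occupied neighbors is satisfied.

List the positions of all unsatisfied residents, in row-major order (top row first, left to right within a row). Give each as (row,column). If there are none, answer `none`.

(1,1)O 0/1 not
(1,2)X 0/2 not
(2,2)O 0/1 not
(2,4)O 2/2 satisfied
(2,5)O 2/2 satisfied
(3,4)O 3/3 satisfied
(3,5)O 3/3 satisfied
(4,2)O 2/2 satisfied
(4,3)O 2/2 satisfied
(4,4)O 3/3 satisfied
(4,5)O 2/2 satisfied
(5,1)X 1/2 satisfied
(5,2)O 2/3 satisfied
(6,1)X 1/2 satisfied
(6,2)O 1/2 satisfied
(6,5)O 0/0 satisfied

(1,1), (1,2), (2,2)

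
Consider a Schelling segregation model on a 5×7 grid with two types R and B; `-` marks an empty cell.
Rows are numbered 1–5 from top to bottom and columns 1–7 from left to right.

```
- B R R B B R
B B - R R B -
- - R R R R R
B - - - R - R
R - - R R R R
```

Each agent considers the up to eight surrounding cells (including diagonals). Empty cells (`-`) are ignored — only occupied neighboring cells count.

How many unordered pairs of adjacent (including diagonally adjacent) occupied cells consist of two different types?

14

Scan each occupied cell's neighbors to the right and below (and the two forward diagonals) so each pair is counted once.
From row 1: 8 unlike of 17 pairs (running 8/17).
From row 2: 5 unlike of 13 pairs (running 13/30).
From row 3: 0 unlike of 9 pairs (running 13/39).
From row 4: 1 unlike of 6 pairs (running 14/45).
From row 5: 0 unlike of 3 pairs (running 14/48).
Total adjacent occupied pairs: 48; unlike-type pairs: 14.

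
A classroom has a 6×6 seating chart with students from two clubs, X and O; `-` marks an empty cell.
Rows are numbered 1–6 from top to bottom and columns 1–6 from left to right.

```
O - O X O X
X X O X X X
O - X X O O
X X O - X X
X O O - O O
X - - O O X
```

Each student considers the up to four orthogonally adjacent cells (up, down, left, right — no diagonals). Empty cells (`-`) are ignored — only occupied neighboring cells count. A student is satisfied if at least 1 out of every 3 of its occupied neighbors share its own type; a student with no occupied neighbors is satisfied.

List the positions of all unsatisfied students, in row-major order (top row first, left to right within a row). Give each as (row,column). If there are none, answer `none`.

(1,1), (1,5), (2,3), (3,1), (3,5), (6,6)

Row 1: (1,1)O 0/1 not · (1,3)O 1/2 satisfied · (1,4)X 1/3 satisfied · (1,5)O 0/3 not · (1,6)X 1/2 satisfied
Row 2: (2,1)X 1/3 satisfied · (2,2)X 1/2 satisfied · (2,3)O 1/4 not · (2,4)X 3/4 satisfied · (2,5)X 2/4 satisfied · (2,6)X 2/3 satisfied
Row 3: (3,1)O 0/2 not · (3,3)X 1/3 satisfied · (3,4)X 2/3 satisfied · (3,5)O 1/4 not · (3,6)O 1/3 satisfied
Row 4: (4,1)X 2/3 satisfied · (4,2)X 1/3 satisfied · (4,3)O 1/3 satisfied · (4,5)X 1/3 satisfied · (4,6)X 1/3 satisfied
Row 5: (5,1)X 2/3 satisfied · (5,2)O 1/3 satisfied · (5,3)O 2/2 satisfied · (5,5)O 2/3 satisfied · (5,6)O 1/3 satisfied
Row 6: (6,1)X 1/1 satisfied · (6,4)O 1/1 satisfied · (6,5)O 2/3 satisfied · (6,6)X 0/2 not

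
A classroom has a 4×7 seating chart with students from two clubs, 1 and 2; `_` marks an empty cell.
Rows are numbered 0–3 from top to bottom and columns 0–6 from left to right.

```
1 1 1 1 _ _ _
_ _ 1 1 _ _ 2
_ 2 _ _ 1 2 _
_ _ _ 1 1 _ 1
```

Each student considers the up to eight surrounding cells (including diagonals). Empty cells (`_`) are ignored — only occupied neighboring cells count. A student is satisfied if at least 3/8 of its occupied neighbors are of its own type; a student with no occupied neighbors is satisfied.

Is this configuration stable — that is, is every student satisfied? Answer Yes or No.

(0,0)1 1/1 ok
(0,1)1 3/3 ok
(0,2)1 4/4 ok
(0,3)1 3/3 ok
(1,2)1 4/5 ok
(1,3)1 4/4 ok
(1,6)2 1/1 ok
(2,1)2 0/1 unhappy
(2,4)1 3/4 ok
(2,5)2 1/4 unhappy
(3,3)1 2/2 ok
(3,4)1 2/3 ok
(3,6)1 0/1 unhappy
For instance (2,1) has only 0/1 same-type neighbors, below 3/8.

No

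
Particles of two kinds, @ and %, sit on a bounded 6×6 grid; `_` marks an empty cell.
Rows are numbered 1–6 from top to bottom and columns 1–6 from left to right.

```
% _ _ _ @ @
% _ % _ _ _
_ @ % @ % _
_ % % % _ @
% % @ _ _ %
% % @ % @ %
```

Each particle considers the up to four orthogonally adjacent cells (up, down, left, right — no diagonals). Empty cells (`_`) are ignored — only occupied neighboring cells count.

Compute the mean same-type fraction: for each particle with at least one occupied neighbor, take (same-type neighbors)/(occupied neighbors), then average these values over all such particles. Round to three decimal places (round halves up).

Row 1: (1,1)% 1/1 · (1,5)@ 1/1 · (1,6)@ 1/1
Row 2: (2,1)% 1/1 · (2,3)% 1/1
Row 3: (3,2)@ 0/2 · (3,3)% 2/4 · (3,4)@ 0/3 · (3,5)% 0/1
Row 4: (4,2)% 2/3 · (4,3)% 3/4 · (4,4)% 1/2 · (4,6)@ 0/1
Row 5: (5,1)% 2/2 · (5,2)% 3/4 · (5,3)@ 1/3 · (5,6)% 1/2
Row 6: (6,1)% 2/2 · (6,2)% 2/3 · (6,3)@ 1/3 · (6,4)% 0/2 · (6,5)@ 0/2 · (6,6)% 1/2
Sum over 23 particles: 1/1 + 1/1 + 1/1 + 1/1 + 1/1 + 0/2 + 2/4 + 0/3 + 0/1 + 2/3 + 3/4 + 1/2 + 0/1 + 2/2 + 3/4 + 1/3 + 1/2 + 2/2 + 2/3 + 1/3 + 0/2 + 0/2 + 1/2 = 25/2; mean = 25/2 ÷ 23 = 25/46 = 0.543478… → 0.543.

0.543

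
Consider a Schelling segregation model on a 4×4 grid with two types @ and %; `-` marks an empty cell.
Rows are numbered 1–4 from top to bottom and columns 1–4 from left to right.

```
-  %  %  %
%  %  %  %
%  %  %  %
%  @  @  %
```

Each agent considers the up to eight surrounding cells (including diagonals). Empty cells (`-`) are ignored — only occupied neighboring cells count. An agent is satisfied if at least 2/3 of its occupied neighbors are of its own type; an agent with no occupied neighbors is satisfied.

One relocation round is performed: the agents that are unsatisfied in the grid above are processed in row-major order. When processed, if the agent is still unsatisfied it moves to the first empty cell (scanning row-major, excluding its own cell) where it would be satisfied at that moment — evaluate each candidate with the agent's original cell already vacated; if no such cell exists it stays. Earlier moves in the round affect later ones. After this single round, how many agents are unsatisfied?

2

Initially unsatisfied (in order): (4,2), (4,3).
  (4,2): no empty cell satisfies it; stays.
  (4,3): no empty cell satisfies it; stays.
Resulting grid:
- % % %
% % % %
% % % %
% @ @ %
Unsatisfied now: (4,2), (4,3).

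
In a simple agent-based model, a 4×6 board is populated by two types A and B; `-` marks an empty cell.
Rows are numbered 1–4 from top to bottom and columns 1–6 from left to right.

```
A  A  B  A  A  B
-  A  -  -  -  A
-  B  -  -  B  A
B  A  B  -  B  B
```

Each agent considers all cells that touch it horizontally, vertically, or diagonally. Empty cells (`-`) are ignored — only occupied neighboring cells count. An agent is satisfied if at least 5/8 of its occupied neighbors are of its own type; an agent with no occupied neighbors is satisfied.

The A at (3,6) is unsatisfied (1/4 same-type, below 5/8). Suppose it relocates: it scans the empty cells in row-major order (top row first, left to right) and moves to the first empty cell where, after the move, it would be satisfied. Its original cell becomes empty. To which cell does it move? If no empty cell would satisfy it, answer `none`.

(2,1)

Vacating (3,6). Empty cells in order:
  (2,1): 3/4 same-type → satisfied — stop here.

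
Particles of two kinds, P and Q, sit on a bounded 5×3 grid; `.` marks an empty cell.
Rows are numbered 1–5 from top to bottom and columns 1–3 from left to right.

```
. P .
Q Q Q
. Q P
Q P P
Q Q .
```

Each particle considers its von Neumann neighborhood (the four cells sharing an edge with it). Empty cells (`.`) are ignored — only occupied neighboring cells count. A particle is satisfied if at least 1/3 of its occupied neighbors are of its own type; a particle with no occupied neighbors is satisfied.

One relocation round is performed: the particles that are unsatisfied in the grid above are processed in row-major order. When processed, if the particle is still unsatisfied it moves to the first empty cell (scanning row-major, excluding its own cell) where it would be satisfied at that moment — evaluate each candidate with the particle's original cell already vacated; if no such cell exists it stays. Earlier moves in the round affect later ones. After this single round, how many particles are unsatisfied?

1

Initially unsatisfied (in order): (1,2), (4,2).
  (1,2) → (5,3).
  (4,2): no empty cell satisfies it; stays.
Resulting grid:
. . .
Q Q Q
. Q P
Q P P
Q Q P
Unsatisfied now: (4,2).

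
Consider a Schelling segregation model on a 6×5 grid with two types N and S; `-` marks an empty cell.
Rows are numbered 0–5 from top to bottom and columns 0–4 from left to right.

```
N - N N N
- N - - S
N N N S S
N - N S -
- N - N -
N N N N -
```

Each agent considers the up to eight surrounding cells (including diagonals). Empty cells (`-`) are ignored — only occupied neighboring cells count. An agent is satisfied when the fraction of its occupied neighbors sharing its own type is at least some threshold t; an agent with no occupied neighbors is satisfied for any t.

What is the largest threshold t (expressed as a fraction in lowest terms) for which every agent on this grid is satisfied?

(0,0)N 1/1
(0,2)N 2/2
(0,3)N 2/3
(0,4)N 1/2
(1,1)N 5/5
(1,4)S 2/4
(2,0)N 3/3
(2,1)N 5/5
(2,2)N 3/5
(2,3)S 3/5
(2,4)S 3/3
(3,0)N 3/3
(3,2)N 4/6
(3,3)S 2/5
(4,1)N 5/5
(4,3)N 3/4
(5,0)N 2/2
(5,1)N 3/3
(5,2)N 4/4
(5,3)N 2/2
The smallest same-type fraction is 2/5 at (3,3), which reduces to 2/5. Any threshold above that leaves this agent unsatisfied.

2/5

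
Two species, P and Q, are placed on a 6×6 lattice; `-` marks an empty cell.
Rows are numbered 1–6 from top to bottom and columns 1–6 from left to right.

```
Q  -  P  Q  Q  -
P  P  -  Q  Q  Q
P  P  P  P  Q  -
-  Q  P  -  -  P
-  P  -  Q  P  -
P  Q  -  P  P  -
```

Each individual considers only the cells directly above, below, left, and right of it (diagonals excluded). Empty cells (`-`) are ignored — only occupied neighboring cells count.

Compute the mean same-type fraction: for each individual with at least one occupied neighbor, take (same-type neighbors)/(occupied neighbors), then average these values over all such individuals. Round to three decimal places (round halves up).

0.525

(1,1)Q 0/1
(1,3)P 0/1
(1,4)Q 2/3
(1,5)Q 2/2
(2,1)P 2/3
(2,2)P 2/2
(2,4)Q 2/3
(2,5)Q 4/4
(2,6)Q 1/1
(3,1)P 2/2
(3,2)P 3/4
(3,3)P 3/3
(3,4)P 1/3
(3,5)Q 1/2
(4,2)Q 0/3
(4,3)P 1/2
(4,6)P — no occupied neighbors
(5,2)P 0/2
(5,4)Q 0/2
(5,5)P 1/2
(6,1)P 0/1
(6,2)Q 0/2
(6,4)P 1/2
(6,5)P 2/2
Sum over 23 individuals: 0/1 + 0/1 + 2/3 + 2/2 + 2/3 + 2/2 + 2/3 + 4/4 + 1/1 + 2/2 + 3/4 + 3/3 + 1/3 + 1/2 + 0/3 + 1/2 + 0/2 + 0/2 + 1/2 + 0/1 + 0/2 + 1/2 + 2/2 = 145/12; mean = 145/12 ÷ 23 = 145/276 = 0.525362… → 0.525.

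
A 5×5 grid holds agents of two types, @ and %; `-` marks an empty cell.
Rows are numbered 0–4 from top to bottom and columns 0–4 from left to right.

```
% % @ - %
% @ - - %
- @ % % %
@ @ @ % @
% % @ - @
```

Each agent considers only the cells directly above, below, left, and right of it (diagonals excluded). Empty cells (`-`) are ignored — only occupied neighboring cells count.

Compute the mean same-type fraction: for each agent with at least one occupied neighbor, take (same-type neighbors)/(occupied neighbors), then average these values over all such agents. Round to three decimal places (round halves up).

0.579

(0,0)% 2/2
(0,1)% 1/3
(0,2)@ 0/1
(0,4)% 1/1
(1,0)% 1/2
(1,1)@ 1/3
(1,4)% 2/2
(2,1)@ 2/3
(2,2)% 1/3
(2,3)% 3/3
(2,4)% 2/3
(3,0)@ 1/2
(3,1)@ 3/4
(3,2)@ 2/4
(3,3)% 1/3
(3,4)@ 1/3
(4,0)% 1/2
(4,1)% 1/3
(4,2)@ 1/2
(4,4)@ 1/1
Sum over 20 agents: 2/2 + 1/3 + 0/1 + 1/1 + 1/2 + 1/3 + 2/2 + 2/3 + 1/3 + 3/3 + 2/3 + 1/2 + 3/4 + 2/4 + 1/3 + 1/3 + 1/2 + 1/3 + 1/2 + 1/1 = 139/12; mean = 139/12 ÷ 20 = 139/240 = 0.579166… → 0.579.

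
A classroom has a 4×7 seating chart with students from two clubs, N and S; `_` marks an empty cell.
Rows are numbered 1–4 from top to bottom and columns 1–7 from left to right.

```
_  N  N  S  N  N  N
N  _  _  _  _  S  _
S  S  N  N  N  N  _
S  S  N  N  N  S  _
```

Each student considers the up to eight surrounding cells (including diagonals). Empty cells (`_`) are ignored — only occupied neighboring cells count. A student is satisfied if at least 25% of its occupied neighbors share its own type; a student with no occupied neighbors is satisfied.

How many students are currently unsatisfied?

3

Row 1: (1,2)N 2/2 ok · (1,3)N 1/2 ok · (1,4)S 0/2 unhappy · (1,5)N 1/3 ok · (1,6)N 2/3 ok · (1,7)N 1/2 ok
Row 2: (2,1)N 1/3 ok · (2,6)S 0/5 unhappy
Row 3: (3,1)S 3/4 ok · (3,2)S 3/6 ok · (3,3)N 3/5 ok · (3,4)N 5/5 ok · (3,5)N 4/6 ok · (3,6)N 2/4 ok
Row 4: (4,1)S 3/3 ok · (4,2)S 3/5 ok · (4,3)N 3/5 ok · (4,4)N 5/5 ok · (4,5)N 4/5 ok · (4,6)S 0/3 unhappy
Unsatisfied: (1,4), (2,6), (4,6) — 3 in total.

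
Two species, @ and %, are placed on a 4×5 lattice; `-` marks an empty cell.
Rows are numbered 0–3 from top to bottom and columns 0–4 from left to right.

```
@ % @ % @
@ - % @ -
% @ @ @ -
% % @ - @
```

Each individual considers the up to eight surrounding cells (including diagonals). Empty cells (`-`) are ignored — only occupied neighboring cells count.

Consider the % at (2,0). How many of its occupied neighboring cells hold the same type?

2

Occupied neighbors of (2,0): (1,0)=@, (2,1)=@, (3,0)=%, (3,1)=%.
Same type (%): 2 of 4.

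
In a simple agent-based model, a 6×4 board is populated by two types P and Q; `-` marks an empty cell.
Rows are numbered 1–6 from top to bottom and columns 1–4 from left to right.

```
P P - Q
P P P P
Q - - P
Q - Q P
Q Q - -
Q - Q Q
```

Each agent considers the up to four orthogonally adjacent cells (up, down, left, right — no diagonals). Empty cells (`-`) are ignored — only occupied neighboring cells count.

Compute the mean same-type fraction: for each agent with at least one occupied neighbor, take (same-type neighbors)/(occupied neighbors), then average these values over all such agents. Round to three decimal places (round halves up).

0.784

Row 1: (1,1)P 2/2 · (1,2)P 2/2 · (1,4)Q 0/1
Row 2: (2,1)P 2/3 · (2,2)P 3/3 · (2,3)P 2/2 · (2,4)P 2/3
Row 3: (3,1)Q 1/2 · (3,4)P 2/2
Row 4: (4,1)Q 2/2 · (4,3)Q 0/1 · (4,4)P 1/2
Row 5: (5,1)Q 3/3 · (5,2)Q 1/1
Row 6: (6,1)Q 1/1 · (6,3)Q 1/1 · (6,4)Q 1/1
Sum over 17 agents: 2/2 + 2/2 + 0/1 + 2/3 + 3/3 + 2/2 + 2/3 + 1/2 + 2/2 + 2/2 + 0/1 + 1/2 + 3/3 + 1/1 + 1/1 + 1/1 + 1/1 = 40/3; mean = 40/3 ÷ 17 = 40/51 = 0.784313… → 0.784.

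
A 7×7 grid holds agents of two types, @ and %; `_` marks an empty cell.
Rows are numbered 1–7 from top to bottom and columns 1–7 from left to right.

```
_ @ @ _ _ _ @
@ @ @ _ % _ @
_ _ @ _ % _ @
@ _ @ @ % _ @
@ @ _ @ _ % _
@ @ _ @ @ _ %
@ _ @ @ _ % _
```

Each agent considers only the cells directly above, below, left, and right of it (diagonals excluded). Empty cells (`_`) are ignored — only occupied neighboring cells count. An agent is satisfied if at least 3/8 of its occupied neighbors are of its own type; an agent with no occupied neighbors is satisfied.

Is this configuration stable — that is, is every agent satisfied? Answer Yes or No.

Yes

(1,2)@ 2/2 ok
(1,3)@ 2/2 ok
(1,7)@ 1/1 ok
(2,1)@ 1/1 ok
(2,2)@ 3/3 ok
(2,3)@ 3/3 ok
(2,5)% 1/1 ok
(2,7)@ 2/2 ok
(3,3)@ 2/2 ok
(3,5)% 2/2 ok
(3,7)@ 2/2 ok
(4,1)@ 1/1 ok
(4,3)@ 2/2 ok
(4,4)@ 2/3 ok
(4,5)% 1/2 ok
(4,7)@ 1/1 ok
(5,1)@ 3/3 ok
(5,2)@ 2/2 ok
(5,4)@ 2/2 ok
(5,6)% 0/0 ok
(6,1)@ 3/3 ok
(6,2)@ 2/2 ok
(6,4)@ 3/3 ok
(6,5)@ 1/1 ok
(6,7)% 0/0 ok
(7,1)@ 1/1 ok
(7,3)@ 1/1 ok
(7,4)@ 2/2 ok
(7,6)% 0/0 ok
All meet the threshold, so the configuration is stable.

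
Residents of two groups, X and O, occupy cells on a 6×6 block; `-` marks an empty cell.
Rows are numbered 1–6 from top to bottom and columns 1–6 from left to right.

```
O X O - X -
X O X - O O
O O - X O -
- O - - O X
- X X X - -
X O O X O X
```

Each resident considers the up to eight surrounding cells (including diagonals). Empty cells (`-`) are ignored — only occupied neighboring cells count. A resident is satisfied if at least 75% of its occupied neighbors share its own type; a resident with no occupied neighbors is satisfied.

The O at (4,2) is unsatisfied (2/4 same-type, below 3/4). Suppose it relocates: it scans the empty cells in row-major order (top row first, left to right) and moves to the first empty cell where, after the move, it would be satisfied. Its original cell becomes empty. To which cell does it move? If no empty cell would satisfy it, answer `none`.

(3,6)

Vacating (4,2). Empty cells in order:
  (1,4): 2/4 same-type → still unsatisfied.
  (1,6): 2/3 same-type → still unsatisfied.
  (2,4): 3/6 same-type → still unsatisfied.
  (3,3): 2/4 same-type → still unsatisfied.
  (3,6): 4/5 same-type → satisfied — stop here.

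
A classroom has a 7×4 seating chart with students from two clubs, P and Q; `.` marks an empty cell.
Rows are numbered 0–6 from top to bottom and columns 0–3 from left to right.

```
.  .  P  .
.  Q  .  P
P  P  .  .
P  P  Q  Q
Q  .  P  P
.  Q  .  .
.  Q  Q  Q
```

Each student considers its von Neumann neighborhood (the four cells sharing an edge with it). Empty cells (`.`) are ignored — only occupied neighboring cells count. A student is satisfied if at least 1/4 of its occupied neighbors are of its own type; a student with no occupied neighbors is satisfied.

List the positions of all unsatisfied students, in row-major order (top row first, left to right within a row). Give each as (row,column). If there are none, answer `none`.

(1,1), (4,0)

Row 0: (0,2)P 0/0 satisfied
Row 1: (1,1)Q 0/1 not · (1,3)P 0/0 satisfied
Row 2: (2,0)P 2/2 satisfied · (2,1)P 2/3 satisfied
Row 3: (3,0)P 2/3 satisfied · (3,1)P 2/3 satisfied · (3,2)Q 1/3 satisfied · (3,3)Q 1/2 satisfied
Row 4: (4,0)Q 0/1 not · (4,2)P 1/2 satisfied · (4,3)P 1/2 satisfied
Row 5: (5,1)Q 1/1 satisfied
Row 6: (6,1)Q 2/2 satisfied · (6,2)Q 2/2 satisfied · (6,3)Q 1/1 satisfied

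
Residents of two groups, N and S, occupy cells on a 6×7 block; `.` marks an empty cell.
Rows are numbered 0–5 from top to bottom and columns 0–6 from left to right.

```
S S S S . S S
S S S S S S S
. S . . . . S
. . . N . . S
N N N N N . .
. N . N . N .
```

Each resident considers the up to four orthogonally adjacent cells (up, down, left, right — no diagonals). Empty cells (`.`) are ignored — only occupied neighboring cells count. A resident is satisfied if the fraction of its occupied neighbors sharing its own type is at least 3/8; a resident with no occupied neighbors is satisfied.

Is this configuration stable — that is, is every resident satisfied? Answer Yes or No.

(0,0)S 2/2 ✓
(0,1)S 3/3 ✓
(0,2)S 3/3 ✓
(0,3)S 2/2 ✓
(0,5)S 2/2 ✓
(0,6)S 2/2 ✓
(1,0)S 2/2 ✓
(1,1)S 4/4 ✓
(1,2)S 3/3 ✓
(1,3)S 3/3 ✓
(1,4)S 2/2 ✓
(1,5)S 3/3 ✓
(1,6)S 3/3 ✓
(2,1)S 1/1 ✓
(2,6)S 2/2 ✓
(3,3)N 1/1 ✓
(3,6)S 1/1 ✓
(4,0)N 1/1 ✓
(4,1)N 3/3 ✓
(4,2)N 2/2 ✓
(4,3)N 4/4 ✓
(4,4)N 1/1 ✓
(5,1)N 1/1 ✓
(5,3)N 1/1 ✓
(5,5)N 0/0 ✓
All meet the threshold, so the configuration is stable.

Yes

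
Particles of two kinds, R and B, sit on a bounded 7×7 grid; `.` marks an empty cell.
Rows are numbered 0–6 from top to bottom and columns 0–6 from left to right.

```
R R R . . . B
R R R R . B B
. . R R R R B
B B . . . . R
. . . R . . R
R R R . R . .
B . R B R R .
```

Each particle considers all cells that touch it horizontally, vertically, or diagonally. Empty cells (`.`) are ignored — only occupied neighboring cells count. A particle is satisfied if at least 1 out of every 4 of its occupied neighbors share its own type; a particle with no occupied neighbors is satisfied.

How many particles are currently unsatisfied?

2

Row 0: (0,0)R 3/3 satisfied · (0,1)R 5/5 satisfied · (0,2)R 4/4 satisfied · (0,6)B 2/2 satisfied
Row 1: (1,0)R 3/3 satisfied · (1,1)R 6/6 satisfied · (1,2)R 6/6 satisfied · (1,3)R 5/5 satisfied · (1,5)B 3/5 satisfied · (1,6)B 3/4 satisfied
Row 2: (2,2)R 4/5 satisfied · (2,3)R 4/4 satisfied · (2,4)R 3/4 satisfied · (2,5)R 2/5 satisfied · (2,6)B 2/4 satisfied
Row 3: (3,0)B 1/1 satisfied · (3,1)B 1/2 satisfied · (3,6)R 2/3 satisfied
Row 4: (4,3)R 2/2 satisfied · (4,6)R 1/1 satisfied
Row 5: (5,0)R 1/2 satisfied · (5,1)R 3/4 satisfied · (5,2)R 3/4 satisfied · (5,4)R 3/4 satisfied
Row 6: (6,0)B 0/2 not · (6,2)R 2/3 satisfied · (6,3)B 0/4 not · (6,4)R 2/3 satisfied · (6,5)R 2/2 satisfied
Unsatisfied: (6,0), (6,3) — 2 in total.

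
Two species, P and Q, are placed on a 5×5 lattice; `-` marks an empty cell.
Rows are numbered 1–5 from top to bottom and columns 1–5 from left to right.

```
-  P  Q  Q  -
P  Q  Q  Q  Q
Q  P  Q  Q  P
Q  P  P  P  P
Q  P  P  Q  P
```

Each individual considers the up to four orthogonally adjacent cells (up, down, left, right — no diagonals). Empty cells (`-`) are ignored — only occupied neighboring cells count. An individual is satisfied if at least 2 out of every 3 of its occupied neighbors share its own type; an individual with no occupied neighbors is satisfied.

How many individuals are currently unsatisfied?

13

Row 1: (1,2)P 0/2 not · (1,3)Q 2/3 satisfied · (1,4)Q 2/2 satisfied
Row 2: (2,1)P 0/2 not · (2,2)Q 1/4 not · (2,3)Q 4/4 satisfied · (2,4)Q 4/4 satisfied · (2,5)Q 1/2 not
Row 3: (3,1)Q 1/3 not · (3,2)P 1/4 not · (3,3)Q 2/4 not · (3,4)Q 2/4 not · (3,5)P 1/3 not
Row 4: (4,1)Q 2/3 satisfied · (4,2)P 3/4 satisfied · (4,3)P 3/4 satisfied · (4,4)P 2/4 not · (4,5)P 3/3 satisfied
Row 5: (5,1)Q 1/2 not · (5,2)P 2/3 satisfied · (5,3)P 2/3 satisfied · (5,4)Q 0/3 not · (5,5)P 1/2 not
Unsatisfied: (1,2), (2,1), (2,2), (2,5), (3,1), (3,2), (3,3), (3,4), (3,5), (4,4), (5,1), (5,4), (5,5) — 13 in total.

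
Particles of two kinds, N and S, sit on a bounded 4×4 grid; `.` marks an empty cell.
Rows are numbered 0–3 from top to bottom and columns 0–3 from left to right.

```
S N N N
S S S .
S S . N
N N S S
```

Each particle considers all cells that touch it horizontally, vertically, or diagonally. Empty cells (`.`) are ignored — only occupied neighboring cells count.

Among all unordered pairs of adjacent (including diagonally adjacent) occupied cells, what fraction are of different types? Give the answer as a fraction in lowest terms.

1/2

Scan each occupied cell's neighbors to the right and below (and the two forward diagonals) so each pair is counted once.
Row 0: S(0,0)–N(0,1)≠ S(0,0)–S(1,0)= S(0,0)–S(1,1)= N(0,1)–N(0,2)= N(0,1)–S(1,1)≠ N(0,1)–S(1,2)≠ N(0,1)–S(1,0)≠ N(0,2)–N(0,3)= N(0,2)–S(1,2)≠ N(0,2)–S(1,1)≠ N(0,3)–S(1,2)≠  → 7/11 unlike.
Row 1: S(1,0)–S(1,1)= S(1,0)–S(2,0)= S(1,0)–S(2,1)= S(1,1)–S(1,2)= S(1,1)–S(2,1)= S(1,1)–S(2,0)= S(1,2)–N(2,3)≠ S(1,2)–S(2,1)=  → 1/8 unlike.
Row 2: S(2,0)–S(2,1)= S(2,0)–N(3,0)≠ S(2,0)–N(3,1)≠ S(2,1)–N(3,1)≠ S(2,1)–S(3,2)= S(2,1)–N(3,0)≠ N(2,3)–S(3,3)≠ N(2,3)–S(3,2)≠  → 6/8 unlike.
Row 3: N(3,0)–N(3,1)= N(3,1)–S(3,2)≠ S(3,2)–S(3,3)=  → 1/3 unlike.
Total adjacent occupied pairs: 30; unlike-type pairs: 15.
15/30 reduces to 1/2.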